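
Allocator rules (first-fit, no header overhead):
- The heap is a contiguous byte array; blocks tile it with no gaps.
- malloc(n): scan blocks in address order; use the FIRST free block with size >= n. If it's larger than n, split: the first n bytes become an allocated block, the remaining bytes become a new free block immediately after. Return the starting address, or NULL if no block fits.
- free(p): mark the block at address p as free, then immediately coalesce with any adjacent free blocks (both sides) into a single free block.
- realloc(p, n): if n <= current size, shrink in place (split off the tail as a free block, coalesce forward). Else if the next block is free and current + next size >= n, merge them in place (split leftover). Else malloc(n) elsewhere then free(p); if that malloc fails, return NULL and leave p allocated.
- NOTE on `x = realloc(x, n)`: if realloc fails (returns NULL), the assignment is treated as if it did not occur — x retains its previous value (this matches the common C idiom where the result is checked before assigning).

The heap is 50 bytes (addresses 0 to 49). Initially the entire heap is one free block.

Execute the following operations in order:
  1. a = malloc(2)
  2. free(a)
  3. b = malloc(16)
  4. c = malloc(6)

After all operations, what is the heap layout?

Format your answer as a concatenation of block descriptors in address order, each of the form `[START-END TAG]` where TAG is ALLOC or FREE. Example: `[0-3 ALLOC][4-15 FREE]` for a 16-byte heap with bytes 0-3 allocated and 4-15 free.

Answer: [0-15 ALLOC][16-21 ALLOC][22-49 FREE]

Derivation:
Op 1: a = malloc(2) -> a = 0; heap: [0-1 ALLOC][2-49 FREE]
Op 2: free(a) -> (freed a); heap: [0-49 FREE]
Op 3: b = malloc(16) -> b = 0; heap: [0-15 ALLOC][16-49 FREE]
Op 4: c = malloc(6) -> c = 16; heap: [0-15 ALLOC][16-21 ALLOC][22-49 FREE]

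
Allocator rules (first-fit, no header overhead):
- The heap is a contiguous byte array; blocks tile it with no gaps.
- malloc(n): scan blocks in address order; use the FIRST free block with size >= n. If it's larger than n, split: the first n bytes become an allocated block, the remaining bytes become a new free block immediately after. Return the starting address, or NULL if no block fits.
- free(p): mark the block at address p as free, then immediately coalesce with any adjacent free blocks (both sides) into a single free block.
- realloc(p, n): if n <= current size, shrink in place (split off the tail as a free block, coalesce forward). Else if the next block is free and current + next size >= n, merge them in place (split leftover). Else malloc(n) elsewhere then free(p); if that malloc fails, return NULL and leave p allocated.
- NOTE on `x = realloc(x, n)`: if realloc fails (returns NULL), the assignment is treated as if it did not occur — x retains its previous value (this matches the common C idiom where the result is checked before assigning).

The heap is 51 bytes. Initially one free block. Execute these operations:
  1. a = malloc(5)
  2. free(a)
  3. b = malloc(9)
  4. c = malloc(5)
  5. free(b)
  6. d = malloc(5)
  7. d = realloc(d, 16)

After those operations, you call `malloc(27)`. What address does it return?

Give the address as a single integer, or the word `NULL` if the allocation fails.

Answer: NULL

Derivation:
Op 1: a = malloc(5) -> a = 0; heap: [0-4 ALLOC][5-50 FREE]
Op 2: free(a) -> (freed a); heap: [0-50 FREE]
Op 3: b = malloc(9) -> b = 0; heap: [0-8 ALLOC][9-50 FREE]
Op 4: c = malloc(5) -> c = 9; heap: [0-8 ALLOC][9-13 ALLOC][14-50 FREE]
Op 5: free(b) -> (freed b); heap: [0-8 FREE][9-13 ALLOC][14-50 FREE]
Op 6: d = malloc(5) -> d = 0; heap: [0-4 ALLOC][5-8 FREE][9-13 ALLOC][14-50 FREE]
Op 7: d = realloc(d, 16) -> d = 14; heap: [0-8 FREE][9-13 ALLOC][14-29 ALLOC][30-50 FREE]
malloc(27): first-fit scan over [0-8 FREE][9-13 ALLOC][14-29 ALLOC][30-50 FREE] -> NULL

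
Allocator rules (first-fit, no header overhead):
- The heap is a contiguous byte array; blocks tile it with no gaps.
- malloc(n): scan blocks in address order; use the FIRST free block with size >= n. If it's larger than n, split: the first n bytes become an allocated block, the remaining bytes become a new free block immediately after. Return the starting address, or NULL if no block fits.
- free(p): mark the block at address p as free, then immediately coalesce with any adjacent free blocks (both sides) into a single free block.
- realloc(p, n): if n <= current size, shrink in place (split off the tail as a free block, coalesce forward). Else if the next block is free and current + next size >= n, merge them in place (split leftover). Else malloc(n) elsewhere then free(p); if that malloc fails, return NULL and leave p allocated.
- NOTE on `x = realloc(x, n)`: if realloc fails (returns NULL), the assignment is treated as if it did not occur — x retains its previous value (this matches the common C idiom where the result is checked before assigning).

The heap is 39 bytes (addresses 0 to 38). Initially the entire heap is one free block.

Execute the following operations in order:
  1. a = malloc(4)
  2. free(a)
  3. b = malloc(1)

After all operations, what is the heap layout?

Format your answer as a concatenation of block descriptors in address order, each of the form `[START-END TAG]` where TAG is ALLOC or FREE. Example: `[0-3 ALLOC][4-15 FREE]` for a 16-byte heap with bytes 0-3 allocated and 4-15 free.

Answer: [0-0 ALLOC][1-38 FREE]

Derivation:
Op 1: a = malloc(4) -> a = 0; heap: [0-3 ALLOC][4-38 FREE]
Op 2: free(a) -> (freed a); heap: [0-38 FREE]
Op 3: b = malloc(1) -> b = 0; heap: [0-0 ALLOC][1-38 FREE]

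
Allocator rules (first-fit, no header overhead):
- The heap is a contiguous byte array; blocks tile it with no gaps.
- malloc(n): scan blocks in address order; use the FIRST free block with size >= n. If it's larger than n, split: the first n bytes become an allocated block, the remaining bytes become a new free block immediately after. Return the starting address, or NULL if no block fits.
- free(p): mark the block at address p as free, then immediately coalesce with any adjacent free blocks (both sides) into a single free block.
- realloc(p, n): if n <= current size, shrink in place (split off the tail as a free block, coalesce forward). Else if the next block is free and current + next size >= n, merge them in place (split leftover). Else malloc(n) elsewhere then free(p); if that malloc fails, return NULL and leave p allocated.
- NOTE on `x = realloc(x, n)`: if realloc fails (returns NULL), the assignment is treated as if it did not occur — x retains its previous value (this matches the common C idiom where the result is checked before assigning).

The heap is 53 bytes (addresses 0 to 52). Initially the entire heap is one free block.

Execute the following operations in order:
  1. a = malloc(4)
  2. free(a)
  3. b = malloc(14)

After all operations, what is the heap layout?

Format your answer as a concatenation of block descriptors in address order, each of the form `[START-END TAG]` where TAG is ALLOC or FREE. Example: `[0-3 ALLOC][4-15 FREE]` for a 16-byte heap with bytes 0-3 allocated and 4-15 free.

Op 1: a = malloc(4) -> a = 0; heap: [0-3 ALLOC][4-52 FREE]
Op 2: free(a) -> (freed a); heap: [0-52 FREE]
Op 3: b = malloc(14) -> b = 0; heap: [0-13 ALLOC][14-52 FREE]

Answer: [0-13 ALLOC][14-52 FREE]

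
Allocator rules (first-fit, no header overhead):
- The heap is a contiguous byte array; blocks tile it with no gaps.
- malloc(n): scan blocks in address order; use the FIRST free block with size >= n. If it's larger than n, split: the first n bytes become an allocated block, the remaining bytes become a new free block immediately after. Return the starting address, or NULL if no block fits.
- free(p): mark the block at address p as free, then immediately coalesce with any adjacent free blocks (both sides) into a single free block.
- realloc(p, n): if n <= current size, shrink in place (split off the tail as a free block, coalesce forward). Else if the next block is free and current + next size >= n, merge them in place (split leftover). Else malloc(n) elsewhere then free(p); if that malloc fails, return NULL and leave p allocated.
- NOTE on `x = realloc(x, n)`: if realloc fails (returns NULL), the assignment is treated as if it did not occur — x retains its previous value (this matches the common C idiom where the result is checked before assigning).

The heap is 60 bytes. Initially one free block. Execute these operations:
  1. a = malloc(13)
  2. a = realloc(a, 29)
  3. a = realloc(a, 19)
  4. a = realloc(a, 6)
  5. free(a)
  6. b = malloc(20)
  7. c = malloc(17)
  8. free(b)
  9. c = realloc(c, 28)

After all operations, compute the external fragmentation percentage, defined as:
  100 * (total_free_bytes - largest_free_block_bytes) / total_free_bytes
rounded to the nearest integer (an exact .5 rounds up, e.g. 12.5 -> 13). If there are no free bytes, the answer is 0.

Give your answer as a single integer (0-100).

Answer: 38

Derivation:
Op 1: a = malloc(13) -> a = 0; heap: [0-12 ALLOC][13-59 FREE]
Op 2: a = realloc(a, 29) -> a = 0; heap: [0-28 ALLOC][29-59 FREE]
Op 3: a = realloc(a, 19) -> a = 0; heap: [0-18 ALLOC][19-59 FREE]
Op 4: a = realloc(a, 6) -> a = 0; heap: [0-5 ALLOC][6-59 FREE]
Op 5: free(a) -> (freed a); heap: [0-59 FREE]
Op 6: b = malloc(20) -> b = 0; heap: [0-19 ALLOC][20-59 FREE]
Op 7: c = malloc(17) -> c = 20; heap: [0-19 ALLOC][20-36 ALLOC][37-59 FREE]
Op 8: free(b) -> (freed b); heap: [0-19 FREE][20-36 ALLOC][37-59 FREE]
Op 9: c = realloc(c, 28) -> c = 20; heap: [0-19 FREE][20-47 ALLOC][48-59 FREE]
Free blocks: [20 12] total_free=32 largest=20 -> 100*(32-20)/32 = 1200/32 = 37.5 -> rounds to 38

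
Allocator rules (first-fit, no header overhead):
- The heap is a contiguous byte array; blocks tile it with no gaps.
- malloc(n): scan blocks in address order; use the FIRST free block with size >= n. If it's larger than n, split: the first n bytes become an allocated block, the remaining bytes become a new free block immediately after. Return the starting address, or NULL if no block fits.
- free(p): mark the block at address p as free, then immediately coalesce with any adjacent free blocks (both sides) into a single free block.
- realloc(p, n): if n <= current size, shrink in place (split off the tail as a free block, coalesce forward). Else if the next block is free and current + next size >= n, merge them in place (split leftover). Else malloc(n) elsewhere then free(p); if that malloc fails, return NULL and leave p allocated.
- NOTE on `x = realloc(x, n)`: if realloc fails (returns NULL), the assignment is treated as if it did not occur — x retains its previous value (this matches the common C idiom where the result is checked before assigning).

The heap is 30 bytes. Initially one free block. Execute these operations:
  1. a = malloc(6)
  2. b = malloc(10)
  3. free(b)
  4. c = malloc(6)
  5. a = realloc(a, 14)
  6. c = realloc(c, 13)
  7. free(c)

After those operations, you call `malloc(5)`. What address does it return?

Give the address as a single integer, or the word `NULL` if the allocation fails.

Op 1: a = malloc(6) -> a = 0; heap: [0-5 ALLOC][6-29 FREE]
Op 2: b = malloc(10) -> b = 6; heap: [0-5 ALLOC][6-15 ALLOC][16-29 FREE]
Op 3: free(b) -> (freed b); heap: [0-5 ALLOC][6-29 FREE]
Op 4: c = malloc(6) -> c = 6; heap: [0-5 ALLOC][6-11 ALLOC][12-29 FREE]
Op 5: a = realloc(a, 14) -> a = 12; heap: [0-5 FREE][6-11 ALLOC][12-25 ALLOC][26-29 FREE]
Op 6: c = realloc(c, 13) -> NULL (c unchanged); heap: [0-5 FREE][6-11 ALLOC][12-25 ALLOC][26-29 FREE]
Op 7: free(c) -> (freed c); heap: [0-11 FREE][12-25 ALLOC][26-29 FREE]
malloc(5): first-fit scan over [0-11 FREE][12-25 ALLOC][26-29 FREE] -> 0

Answer: 0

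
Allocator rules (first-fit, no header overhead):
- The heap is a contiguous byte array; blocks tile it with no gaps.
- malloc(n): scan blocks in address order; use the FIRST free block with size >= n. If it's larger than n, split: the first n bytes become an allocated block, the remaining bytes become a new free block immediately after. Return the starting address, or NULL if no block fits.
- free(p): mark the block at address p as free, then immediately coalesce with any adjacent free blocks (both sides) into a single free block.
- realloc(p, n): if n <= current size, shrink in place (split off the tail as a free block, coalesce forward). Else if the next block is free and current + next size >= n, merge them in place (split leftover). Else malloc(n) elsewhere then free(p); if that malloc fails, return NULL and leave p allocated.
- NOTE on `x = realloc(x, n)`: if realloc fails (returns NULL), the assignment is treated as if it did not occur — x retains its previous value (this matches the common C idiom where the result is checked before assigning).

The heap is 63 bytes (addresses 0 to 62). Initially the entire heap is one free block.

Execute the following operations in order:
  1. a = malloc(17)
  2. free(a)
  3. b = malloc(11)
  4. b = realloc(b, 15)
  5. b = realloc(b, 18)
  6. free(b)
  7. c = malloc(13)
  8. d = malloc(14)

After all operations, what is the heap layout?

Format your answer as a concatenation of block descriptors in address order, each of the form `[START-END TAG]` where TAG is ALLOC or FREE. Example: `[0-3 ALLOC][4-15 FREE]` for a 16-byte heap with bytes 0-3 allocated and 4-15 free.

Answer: [0-12 ALLOC][13-26 ALLOC][27-62 FREE]

Derivation:
Op 1: a = malloc(17) -> a = 0; heap: [0-16 ALLOC][17-62 FREE]
Op 2: free(a) -> (freed a); heap: [0-62 FREE]
Op 3: b = malloc(11) -> b = 0; heap: [0-10 ALLOC][11-62 FREE]
Op 4: b = realloc(b, 15) -> b = 0; heap: [0-14 ALLOC][15-62 FREE]
Op 5: b = realloc(b, 18) -> b = 0; heap: [0-17 ALLOC][18-62 FREE]
Op 6: free(b) -> (freed b); heap: [0-62 FREE]
Op 7: c = malloc(13) -> c = 0; heap: [0-12 ALLOC][13-62 FREE]
Op 8: d = malloc(14) -> d = 13; heap: [0-12 ALLOC][13-26 ALLOC][27-62 FREE]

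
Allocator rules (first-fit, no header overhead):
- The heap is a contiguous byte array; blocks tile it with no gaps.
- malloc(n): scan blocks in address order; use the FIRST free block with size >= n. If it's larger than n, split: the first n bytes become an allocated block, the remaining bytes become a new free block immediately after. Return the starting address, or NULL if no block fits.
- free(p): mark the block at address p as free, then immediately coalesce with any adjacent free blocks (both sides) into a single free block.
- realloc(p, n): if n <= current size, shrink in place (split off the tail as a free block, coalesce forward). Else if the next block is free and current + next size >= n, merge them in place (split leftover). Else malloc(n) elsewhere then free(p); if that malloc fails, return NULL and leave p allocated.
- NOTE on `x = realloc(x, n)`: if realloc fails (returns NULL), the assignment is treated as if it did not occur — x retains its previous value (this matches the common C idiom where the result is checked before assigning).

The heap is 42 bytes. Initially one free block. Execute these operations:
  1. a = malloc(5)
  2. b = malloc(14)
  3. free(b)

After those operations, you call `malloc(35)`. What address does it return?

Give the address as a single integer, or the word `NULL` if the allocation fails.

Answer: 5

Derivation:
Op 1: a = malloc(5) -> a = 0; heap: [0-4 ALLOC][5-41 FREE]
Op 2: b = malloc(14) -> b = 5; heap: [0-4 ALLOC][5-18 ALLOC][19-41 FREE]
Op 3: free(b) -> (freed b); heap: [0-4 ALLOC][5-41 FREE]
malloc(35): first-fit scan over [0-4 ALLOC][5-41 FREE] -> 5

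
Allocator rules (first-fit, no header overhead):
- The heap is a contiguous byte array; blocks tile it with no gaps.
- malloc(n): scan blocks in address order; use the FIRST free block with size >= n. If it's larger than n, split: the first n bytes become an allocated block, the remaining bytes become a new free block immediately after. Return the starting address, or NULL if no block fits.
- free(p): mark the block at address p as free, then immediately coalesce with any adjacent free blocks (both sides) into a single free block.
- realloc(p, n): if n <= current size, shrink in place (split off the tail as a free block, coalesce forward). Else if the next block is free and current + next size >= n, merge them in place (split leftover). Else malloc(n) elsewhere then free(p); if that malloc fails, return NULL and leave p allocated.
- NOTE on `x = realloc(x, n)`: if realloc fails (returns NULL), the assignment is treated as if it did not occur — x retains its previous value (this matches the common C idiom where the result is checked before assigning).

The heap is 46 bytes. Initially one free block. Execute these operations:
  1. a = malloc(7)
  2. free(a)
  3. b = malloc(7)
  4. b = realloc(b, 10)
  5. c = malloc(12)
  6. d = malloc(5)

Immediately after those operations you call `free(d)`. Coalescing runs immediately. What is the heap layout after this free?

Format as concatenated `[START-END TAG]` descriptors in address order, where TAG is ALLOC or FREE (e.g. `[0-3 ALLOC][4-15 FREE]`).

Op 1: a = malloc(7) -> a = 0; heap: [0-6 ALLOC][7-45 FREE]
Op 2: free(a) -> (freed a); heap: [0-45 FREE]
Op 3: b = malloc(7) -> b = 0; heap: [0-6 ALLOC][7-45 FREE]
Op 4: b = realloc(b, 10) -> b = 0; heap: [0-9 ALLOC][10-45 FREE]
Op 5: c = malloc(12) -> c = 10; heap: [0-9 ALLOC][10-21 ALLOC][22-45 FREE]
Op 6: d = malloc(5) -> d = 22; heap: [0-9 ALLOC][10-21 ALLOC][22-26 ALLOC][27-45 FREE]
free(d): d = 22 -> block [22-26 ALLOC]; mark free, coalesce with adjacent free neighbors -> [0-9 ALLOC][10-21 ALLOC][22-45 FREE]

Answer: [0-9 ALLOC][10-21 ALLOC][22-45 FREE]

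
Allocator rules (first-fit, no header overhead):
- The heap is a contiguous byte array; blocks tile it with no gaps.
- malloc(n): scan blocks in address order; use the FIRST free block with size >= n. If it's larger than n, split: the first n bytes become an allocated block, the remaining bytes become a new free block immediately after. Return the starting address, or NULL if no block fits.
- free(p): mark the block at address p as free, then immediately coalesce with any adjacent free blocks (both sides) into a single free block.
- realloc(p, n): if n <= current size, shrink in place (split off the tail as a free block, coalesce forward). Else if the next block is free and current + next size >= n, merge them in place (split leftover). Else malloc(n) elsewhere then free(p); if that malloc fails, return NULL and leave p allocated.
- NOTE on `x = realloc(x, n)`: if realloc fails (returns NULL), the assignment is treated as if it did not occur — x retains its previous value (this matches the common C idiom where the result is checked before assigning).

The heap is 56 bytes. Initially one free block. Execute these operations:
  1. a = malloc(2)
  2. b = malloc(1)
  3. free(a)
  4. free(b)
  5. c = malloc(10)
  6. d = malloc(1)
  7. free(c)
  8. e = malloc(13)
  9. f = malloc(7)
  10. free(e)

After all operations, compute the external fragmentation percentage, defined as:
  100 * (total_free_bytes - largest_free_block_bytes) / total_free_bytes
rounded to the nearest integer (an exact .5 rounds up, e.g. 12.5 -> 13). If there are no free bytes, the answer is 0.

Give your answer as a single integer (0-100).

Answer: 6

Derivation:
Op 1: a = malloc(2) -> a = 0; heap: [0-1 ALLOC][2-55 FREE]
Op 2: b = malloc(1) -> b = 2; heap: [0-1 ALLOC][2-2 ALLOC][3-55 FREE]
Op 3: free(a) -> (freed a); heap: [0-1 FREE][2-2 ALLOC][3-55 FREE]
Op 4: free(b) -> (freed b); heap: [0-55 FREE]
Op 5: c = malloc(10) -> c = 0; heap: [0-9 ALLOC][10-55 FREE]
Op 6: d = malloc(1) -> d = 10; heap: [0-9 ALLOC][10-10 ALLOC][11-55 FREE]
Op 7: free(c) -> (freed c); heap: [0-9 FREE][10-10 ALLOC][11-55 FREE]
Op 8: e = malloc(13) -> e = 11; heap: [0-9 FREE][10-10 ALLOC][11-23 ALLOC][24-55 FREE]
Op 9: f = malloc(7) -> f = 0; heap: [0-6 ALLOC][7-9 FREE][10-10 ALLOC][11-23 ALLOC][24-55 FREE]
Op 10: free(e) -> (freed e); heap: [0-6 ALLOC][7-9 FREE][10-10 ALLOC][11-55 FREE]
Free blocks: [3 45] total_free=48 largest=45 -> 100*(48-45)/48 = 300/48 = 6.25 -> rounds to 6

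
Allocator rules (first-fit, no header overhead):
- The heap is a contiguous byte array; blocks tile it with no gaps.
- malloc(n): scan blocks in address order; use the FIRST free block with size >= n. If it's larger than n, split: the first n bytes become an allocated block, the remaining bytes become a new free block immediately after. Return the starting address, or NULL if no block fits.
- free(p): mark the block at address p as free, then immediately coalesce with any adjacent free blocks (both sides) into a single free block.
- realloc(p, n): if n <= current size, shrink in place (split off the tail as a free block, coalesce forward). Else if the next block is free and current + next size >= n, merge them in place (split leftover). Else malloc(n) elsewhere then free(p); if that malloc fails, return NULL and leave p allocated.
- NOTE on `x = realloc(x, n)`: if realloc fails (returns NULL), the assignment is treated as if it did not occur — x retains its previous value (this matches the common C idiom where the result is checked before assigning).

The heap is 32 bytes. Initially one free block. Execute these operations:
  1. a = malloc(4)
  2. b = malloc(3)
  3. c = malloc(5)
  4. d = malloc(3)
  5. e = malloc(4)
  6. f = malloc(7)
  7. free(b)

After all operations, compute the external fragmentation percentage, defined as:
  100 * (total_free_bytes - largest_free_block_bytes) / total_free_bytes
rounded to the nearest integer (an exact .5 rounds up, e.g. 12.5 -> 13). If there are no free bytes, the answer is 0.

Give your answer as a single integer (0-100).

Answer: 33

Derivation:
Op 1: a = malloc(4) -> a = 0; heap: [0-3 ALLOC][4-31 FREE]
Op 2: b = malloc(3) -> b = 4; heap: [0-3 ALLOC][4-6 ALLOC][7-31 FREE]
Op 3: c = malloc(5) -> c = 7; heap: [0-3 ALLOC][4-6 ALLOC][7-11 ALLOC][12-31 FREE]
Op 4: d = malloc(3) -> d = 12; heap: [0-3 ALLOC][4-6 ALLOC][7-11 ALLOC][12-14 ALLOC][15-31 FREE]
Op 5: e = malloc(4) -> e = 15; heap: [0-3 ALLOC][4-6 ALLOC][7-11 ALLOC][12-14 ALLOC][15-18 ALLOC][19-31 FREE]
Op 6: f = malloc(7) -> f = 19; heap: [0-3 ALLOC][4-6 ALLOC][7-11 ALLOC][12-14 ALLOC][15-18 ALLOC][19-25 ALLOC][26-31 FREE]
Op 7: free(b) -> (freed b); heap: [0-3 ALLOC][4-6 FREE][7-11 ALLOC][12-14 ALLOC][15-18 ALLOC][19-25 ALLOC][26-31 FREE]
Free blocks: [3 6] total_free=9 largest=6 -> 100*(9-6)/9 = 300/9 ≈ 33.333 -> rounds to 33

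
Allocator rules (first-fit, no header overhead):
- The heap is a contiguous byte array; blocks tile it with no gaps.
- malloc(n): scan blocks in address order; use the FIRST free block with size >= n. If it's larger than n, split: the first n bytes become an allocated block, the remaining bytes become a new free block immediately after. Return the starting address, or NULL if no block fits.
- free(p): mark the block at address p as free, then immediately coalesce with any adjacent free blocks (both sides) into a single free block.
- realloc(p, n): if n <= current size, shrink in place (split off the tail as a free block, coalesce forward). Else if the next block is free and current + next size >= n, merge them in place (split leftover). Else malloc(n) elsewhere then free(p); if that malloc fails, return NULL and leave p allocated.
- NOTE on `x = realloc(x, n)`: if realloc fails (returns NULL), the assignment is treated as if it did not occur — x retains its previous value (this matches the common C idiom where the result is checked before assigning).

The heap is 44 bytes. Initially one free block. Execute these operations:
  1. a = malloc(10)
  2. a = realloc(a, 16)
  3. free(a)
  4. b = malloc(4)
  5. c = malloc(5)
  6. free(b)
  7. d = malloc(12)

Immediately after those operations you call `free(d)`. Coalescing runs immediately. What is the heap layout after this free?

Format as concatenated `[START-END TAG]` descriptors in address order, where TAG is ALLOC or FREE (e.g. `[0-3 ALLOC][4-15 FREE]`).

Answer: [0-3 FREE][4-8 ALLOC][9-43 FREE]

Derivation:
Op 1: a = malloc(10) -> a = 0; heap: [0-9 ALLOC][10-43 FREE]
Op 2: a = realloc(a, 16) -> a = 0; heap: [0-15 ALLOC][16-43 FREE]
Op 3: free(a) -> (freed a); heap: [0-43 FREE]
Op 4: b = malloc(4) -> b = 0; heap: [0-3 ALLOC][4-43 FREE]
Op 5: c = malloc(5) -> c = 4; heap: [0-3 ALLOC][4-8 ALLOC][9-43 FREE]
Op 6: free(b) -> (freed b); heap: [0-3 FREE][4-8 ALLOC][9-43 FREE]
Op 7: d = malloc(12) -> d = 9; heap: [0-3 FREE][4-8 ALLOC][9-20 ALLOC][21-43 FREE]
free(d): d = 9 -> block [9-20 ALLOC]; mark free, coalesce with adjacent free neighbors -> [0-3 FREE][4-8 ALLOC][9-43 FREE]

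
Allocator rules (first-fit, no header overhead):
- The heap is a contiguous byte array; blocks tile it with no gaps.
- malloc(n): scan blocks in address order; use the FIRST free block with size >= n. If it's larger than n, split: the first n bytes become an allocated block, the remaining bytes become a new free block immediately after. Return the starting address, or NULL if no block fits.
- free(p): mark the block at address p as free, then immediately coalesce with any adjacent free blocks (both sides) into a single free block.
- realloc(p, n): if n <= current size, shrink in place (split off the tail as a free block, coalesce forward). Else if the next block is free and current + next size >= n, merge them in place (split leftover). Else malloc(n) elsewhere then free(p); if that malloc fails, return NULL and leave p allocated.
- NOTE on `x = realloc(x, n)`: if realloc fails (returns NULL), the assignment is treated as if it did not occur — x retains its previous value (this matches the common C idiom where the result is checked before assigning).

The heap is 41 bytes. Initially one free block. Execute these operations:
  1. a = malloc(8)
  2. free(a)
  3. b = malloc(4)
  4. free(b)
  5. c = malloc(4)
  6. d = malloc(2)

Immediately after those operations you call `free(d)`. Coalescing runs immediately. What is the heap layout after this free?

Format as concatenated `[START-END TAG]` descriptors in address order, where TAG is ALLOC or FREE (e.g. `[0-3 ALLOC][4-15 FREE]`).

Op 1: a = malloc(8) -> a = 0; heap: [0-7 ALLOC][8-40 FREE]
Op 2: free(a) -> (freed a); heap: [0-40 FREE]
Op 3: b = malloc(4) -> b = 0; heap: [0-3 ALLOC][4-40 FREE]
Op 4: free(b) -> (freed b); heap: [0-40 FREE]
Op 5: c = malloc(4) -> c = 0; heap: [0-3 ALLOC][4-40 FREE]
Op 6: d = malloc(2) -> d = 4; heap: [0-3 ALLOC][4-5 ALLOC][6-40 FREE]
free(d): d = 4 -> block [4-5 ALLOC]; mark free, coalesce with adjacent free neighbors -> [0-3 ALLOC][4-40 FREE]

Answer: [0-3 ALLOC][4-40 FREE]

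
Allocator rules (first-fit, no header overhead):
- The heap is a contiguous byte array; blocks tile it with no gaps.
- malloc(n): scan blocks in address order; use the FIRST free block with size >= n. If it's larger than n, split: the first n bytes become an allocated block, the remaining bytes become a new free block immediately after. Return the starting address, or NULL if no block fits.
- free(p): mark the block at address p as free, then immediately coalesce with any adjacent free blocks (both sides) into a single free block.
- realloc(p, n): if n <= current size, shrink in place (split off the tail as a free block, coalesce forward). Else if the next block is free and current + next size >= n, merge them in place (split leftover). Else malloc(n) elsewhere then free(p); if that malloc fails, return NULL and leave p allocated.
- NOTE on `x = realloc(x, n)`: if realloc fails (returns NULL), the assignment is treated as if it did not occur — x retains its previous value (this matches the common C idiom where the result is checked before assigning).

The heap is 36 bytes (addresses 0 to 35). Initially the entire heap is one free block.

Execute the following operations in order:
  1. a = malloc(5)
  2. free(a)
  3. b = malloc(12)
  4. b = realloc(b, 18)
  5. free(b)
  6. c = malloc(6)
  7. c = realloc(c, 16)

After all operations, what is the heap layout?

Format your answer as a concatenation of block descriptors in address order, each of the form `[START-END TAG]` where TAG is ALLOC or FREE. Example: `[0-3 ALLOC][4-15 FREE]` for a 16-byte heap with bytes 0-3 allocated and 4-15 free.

Op 1: a = malloc(5) -> a = 0; heap: [0-4 ALLOC][5-35 FREE]
Op 2: free(a) -> (freed a); heap: [0-35 FREE]
Op 3: b = malloc(12) -> b = 0; heap: [0-11 ALLOC][12-35 FREE]
Op 4: b = realloc(b, 18) -> b = 0; heap: [0-17 ALLOC][18-35 FREE]
Op 5: free(b) -> (freed b); heap: [0-35 FREE]
Op 6: c = malloc(6) -> c = 0; heap: [0-5 ALLOC][6-35 FREE]
Op 7: c = realloc(c, 16) -> c = 0; heap: [0-15 ALLOC][16-35 FREE]

Answer: [0-15 ALLOC][16-35 FREE]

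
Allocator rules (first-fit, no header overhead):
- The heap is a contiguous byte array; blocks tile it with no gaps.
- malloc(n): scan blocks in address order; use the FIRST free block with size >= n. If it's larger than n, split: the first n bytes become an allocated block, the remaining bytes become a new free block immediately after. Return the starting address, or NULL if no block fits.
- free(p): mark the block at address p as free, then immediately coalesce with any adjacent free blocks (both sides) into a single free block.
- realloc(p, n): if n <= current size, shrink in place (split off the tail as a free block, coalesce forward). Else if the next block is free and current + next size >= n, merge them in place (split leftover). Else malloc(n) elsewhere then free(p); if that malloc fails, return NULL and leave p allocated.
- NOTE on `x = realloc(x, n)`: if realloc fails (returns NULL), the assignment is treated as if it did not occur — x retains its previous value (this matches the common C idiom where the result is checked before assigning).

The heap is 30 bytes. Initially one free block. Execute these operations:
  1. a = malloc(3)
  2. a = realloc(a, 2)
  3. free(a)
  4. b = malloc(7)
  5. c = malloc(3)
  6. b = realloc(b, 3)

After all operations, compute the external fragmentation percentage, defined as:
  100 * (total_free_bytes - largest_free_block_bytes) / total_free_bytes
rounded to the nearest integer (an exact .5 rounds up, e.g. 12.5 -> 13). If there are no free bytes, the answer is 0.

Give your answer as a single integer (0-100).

Op 1: a = malloc(3) -> a = 0; heap: [0-2 ALLOC][3-29 FREE]
Op 2: a = realloc(a, 2) -> a = 0; heap: [0-1 ALLOC][2-29 FREE]
Op 3: free(a) -> (freed a); heap: [0-29 FREE]
Op 4: b = malloc(7) -> b = 0; heap: [0-6 ALLOC][7-29 FREE]
Op 5: c = malloc(3) -> c = 7; heap: [0-6 ALLOC][7-9 ALLOC][10-29 FREE]
Op 6: b = realloc(b, 3) -> b = 0; heap: [0-2 ALLOC][3-6 FREE][7-9 ALLOC][10-29 FREE]
Free blocks: [4 20] total_free=24 largest=20 -> 100*(24-20)/24 = 400/24 ≈ 16.667 -> rounds to 17

Answer: 17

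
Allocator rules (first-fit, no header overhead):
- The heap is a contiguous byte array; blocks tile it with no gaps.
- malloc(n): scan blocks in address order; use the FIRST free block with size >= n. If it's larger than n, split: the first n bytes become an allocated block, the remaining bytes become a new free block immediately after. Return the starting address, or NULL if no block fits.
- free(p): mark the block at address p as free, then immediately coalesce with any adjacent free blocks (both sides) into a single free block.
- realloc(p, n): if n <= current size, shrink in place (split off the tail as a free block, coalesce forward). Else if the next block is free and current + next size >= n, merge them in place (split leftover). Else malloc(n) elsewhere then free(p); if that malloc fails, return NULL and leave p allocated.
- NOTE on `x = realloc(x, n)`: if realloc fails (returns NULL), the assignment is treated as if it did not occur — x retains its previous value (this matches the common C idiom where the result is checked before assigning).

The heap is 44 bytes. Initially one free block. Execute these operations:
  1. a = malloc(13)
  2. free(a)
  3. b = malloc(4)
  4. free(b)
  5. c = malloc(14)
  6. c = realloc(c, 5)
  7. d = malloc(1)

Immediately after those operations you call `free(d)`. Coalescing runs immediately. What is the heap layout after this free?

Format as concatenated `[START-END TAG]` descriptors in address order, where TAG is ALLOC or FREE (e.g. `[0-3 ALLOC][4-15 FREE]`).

Op 1: a = malloc(13) -> a = 0; heap: [0-12 ALLOC][13-43 FREE]
Op 2: free(a) -> (freed a); heap: [0-43 FREE]
Op 3: b = malloc(4) -> b = 0; heap: [0-3 ALLOC][4-43 FREE]
Op 4: free(b) -> (freed b); heap: [0-43 FREE]
Op 5: c = malloc(14) -> c = 0; heap: [0-13 ALLOC][14-43 FREE]
Op 6: c = realloc(c, 5) -> c = 0; heap: [0-4 ALLOC][5-43 FREE]
Op 7: d = malloc(1) -> d = 5; heap: [0-4 ALLOC][5-5 ALLOC][6-43 FREE]
free(d): d = 5 -> block [5-5 ALLOC]; mark free, coalesce with adjacent free neighbors -> [0-4 ALLOC][5-43 FREE]

Answer: [0-4 ALLOC][5-43 FREE]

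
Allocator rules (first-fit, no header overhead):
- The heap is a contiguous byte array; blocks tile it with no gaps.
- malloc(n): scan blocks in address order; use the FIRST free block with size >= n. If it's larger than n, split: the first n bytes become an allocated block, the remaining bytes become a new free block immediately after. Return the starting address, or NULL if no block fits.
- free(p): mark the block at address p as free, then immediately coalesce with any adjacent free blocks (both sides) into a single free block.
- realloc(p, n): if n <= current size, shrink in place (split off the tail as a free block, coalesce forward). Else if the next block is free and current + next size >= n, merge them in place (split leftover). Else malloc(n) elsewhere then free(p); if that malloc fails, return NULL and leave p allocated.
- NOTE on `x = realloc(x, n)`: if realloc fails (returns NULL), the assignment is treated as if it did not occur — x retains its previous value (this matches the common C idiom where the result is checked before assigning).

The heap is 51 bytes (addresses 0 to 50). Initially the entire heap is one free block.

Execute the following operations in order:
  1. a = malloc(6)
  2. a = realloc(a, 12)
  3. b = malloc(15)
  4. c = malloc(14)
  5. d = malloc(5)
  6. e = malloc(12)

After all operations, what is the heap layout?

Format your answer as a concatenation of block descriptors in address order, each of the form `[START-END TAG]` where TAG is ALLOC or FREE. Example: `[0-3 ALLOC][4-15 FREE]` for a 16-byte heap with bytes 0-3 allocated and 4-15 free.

Answer: [0-11 ALLOC][12-26 ALLOC][27-40 ALLOC][41-45 ALLOC][46-50 FREE]

Derivation:
Op 1: a = malloc(6) -> a = 0; heap: [0-5 ALLOC][6-50 FREE]
Op 2: a = realloc(a, 12) -> a = 0; heap: [0-11 ALLOC][12-50 FREE]
Op 3: b = malloc(15) -> b = 12; heap: [0-11 ALLOC][12-26 ALLOC][27-50 FREE]
Op 4: c = malloc(14) -> c = 27; heap: [0-11 ALLOC][12-26 ALLOC][27-40 ALLOC][41-50 FREE]
Op 5: d = malloc(5) -> d = 41; heap: [0-11 ALLOC][12-26 ALLOC][27-40 ALLOC][41-45 ALLOC][46-50 FREE]
Op 6: e = malloc(12) -> e = NULL; heap: [0-11 ALLOC][12-26 ALLOC][27-40 ALLOC][41-45 ALLOC][46-50 FREE]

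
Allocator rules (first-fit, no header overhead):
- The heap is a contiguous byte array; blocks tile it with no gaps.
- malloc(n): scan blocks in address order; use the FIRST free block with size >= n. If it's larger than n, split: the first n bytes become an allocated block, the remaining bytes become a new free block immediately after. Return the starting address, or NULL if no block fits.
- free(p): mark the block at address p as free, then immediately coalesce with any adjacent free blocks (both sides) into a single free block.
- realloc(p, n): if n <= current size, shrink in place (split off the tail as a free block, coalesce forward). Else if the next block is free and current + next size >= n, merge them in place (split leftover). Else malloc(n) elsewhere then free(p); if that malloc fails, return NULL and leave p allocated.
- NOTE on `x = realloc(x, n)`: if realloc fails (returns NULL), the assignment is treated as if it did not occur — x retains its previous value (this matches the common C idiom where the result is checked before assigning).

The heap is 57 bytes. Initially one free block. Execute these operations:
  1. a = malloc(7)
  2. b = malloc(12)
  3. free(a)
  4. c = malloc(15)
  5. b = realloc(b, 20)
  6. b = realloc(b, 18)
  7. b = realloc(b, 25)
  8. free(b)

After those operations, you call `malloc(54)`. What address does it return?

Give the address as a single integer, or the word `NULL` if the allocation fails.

Op 1: a = malloc(7) -> a = 0; heap: [0-6 ALLOC][7-56 FREE]
Op 2: b = malloc(12) -> b = 7; heap: [0-6 ALLOC][7-18 ALLOC][19-56 FREE]
Op 3: free(a) -> (freed a); heap: [0-6 FREE][7-18 ALLOC][19-56 FREE]
Op 4: c = malloc(15) -> c = 19; heap: [0-6 FREE][7-18 ALLOC][19-33 ALLOC][34-56 FREE]
Op 5: b = realloc(b, 20) -> b = 34; heap: [0-18 FREE][19-33 ALLOC][34-53 ALLOC][54-56 FREE]
Op 6: b = realloc(b, 18) -> b = 34; heap: [0-18 FREE][19-33 ALLOC][34-51 ALLOC][52-56 FREE]
Op 7: b = realloc(b, 25) -> NULL (b unchanged); heap: [0-18 FREE][19-33 ALLOC][34-51 ALLOC][52-56 FREE]
Op 8: free(b) -> (freed b); heap: [0-18 FREE][19-33 ALLOC][34-56 FREE]
malloc(54): first-fit scan over [0-18 FREE][19-33 ALLOC][34-56 FREE] -> NULL

Answer: NULL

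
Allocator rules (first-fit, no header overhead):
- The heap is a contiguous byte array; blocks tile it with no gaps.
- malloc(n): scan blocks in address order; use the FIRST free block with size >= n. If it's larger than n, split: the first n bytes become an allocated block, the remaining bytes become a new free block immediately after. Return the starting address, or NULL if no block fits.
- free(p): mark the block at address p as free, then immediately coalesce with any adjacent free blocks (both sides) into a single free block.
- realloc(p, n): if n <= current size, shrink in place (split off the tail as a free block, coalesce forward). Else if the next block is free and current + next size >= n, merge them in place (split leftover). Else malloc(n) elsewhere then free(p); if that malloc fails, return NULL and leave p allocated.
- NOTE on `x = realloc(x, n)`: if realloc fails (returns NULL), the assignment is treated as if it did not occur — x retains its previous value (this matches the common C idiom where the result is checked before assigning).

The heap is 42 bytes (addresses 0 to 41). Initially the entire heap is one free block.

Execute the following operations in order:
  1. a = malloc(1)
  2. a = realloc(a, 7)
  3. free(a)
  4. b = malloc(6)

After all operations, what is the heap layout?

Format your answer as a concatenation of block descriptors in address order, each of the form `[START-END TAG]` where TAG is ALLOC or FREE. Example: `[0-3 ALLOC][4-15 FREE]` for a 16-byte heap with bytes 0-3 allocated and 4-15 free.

Answer: [0-5 ALLOC][6-41 FREE]

Derivation:
Op 1: a = malloc(1) -> a = 0; heap: [0-0 ALLOC][1-41 FREE]
Op 2: a = realloc(a, 7) -> a = 0; heap: [0-6 ALLOC][7-41 FREE]
Op 3: free(a) -> (freed a); heap: [0-41 FREE]
Op 4: b = malloc(6) -> b = 0; heap: [0-5 ALLOC][6-41 FREE]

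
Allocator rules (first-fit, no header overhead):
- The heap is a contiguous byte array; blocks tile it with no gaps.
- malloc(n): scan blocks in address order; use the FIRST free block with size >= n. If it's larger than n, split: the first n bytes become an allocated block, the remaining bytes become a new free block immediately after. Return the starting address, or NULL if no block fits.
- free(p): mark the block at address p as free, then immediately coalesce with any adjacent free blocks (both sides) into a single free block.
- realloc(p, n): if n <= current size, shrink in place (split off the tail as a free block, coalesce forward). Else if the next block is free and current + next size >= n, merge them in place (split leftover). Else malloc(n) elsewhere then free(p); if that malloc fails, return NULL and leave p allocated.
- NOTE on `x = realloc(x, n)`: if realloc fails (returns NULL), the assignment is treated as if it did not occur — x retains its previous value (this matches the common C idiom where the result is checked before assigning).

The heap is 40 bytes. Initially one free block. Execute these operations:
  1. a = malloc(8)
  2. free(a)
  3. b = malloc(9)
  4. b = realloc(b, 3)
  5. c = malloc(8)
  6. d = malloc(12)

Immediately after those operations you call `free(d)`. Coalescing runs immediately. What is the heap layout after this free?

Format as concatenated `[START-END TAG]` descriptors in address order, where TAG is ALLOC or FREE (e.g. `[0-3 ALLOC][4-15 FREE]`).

Answer: [0-2 ALLOC][3-10 ALLOC][11-39 FREE]

Derivation:
Op 1: a = malloc(8) -> a = 0; heap: [0-7 ALLOC][8-39 FREE]
Op 2: free(a) -> (freed a); heap: [0-39 FREE]
Op 3: b = malloc(9) -> b = 0; heap: [0-8 ALLOC][9-39 FREE]
Op 4: b = realloc(b, 3) -> b = 0; heap: [0-2 ALLOC][3-39 FREE]
Op 5: c = malloc(8) -> c = 3; heap: [0-2 ALLOC][3-10 ALLOC][11-39 FREE]
Op 6: d = malloc(12) -> d = 11; heap: [0-2 ALLOC][3-10 ALLOC][11-22 ALLOC][23-39 FREE]
free(d): d = 11 -> block [11-22 ALLOC]; mark free, coalesce with adjacent free neighbors -> [0-2 ALLOC][3-10 ALLOC][11-39 FREE]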